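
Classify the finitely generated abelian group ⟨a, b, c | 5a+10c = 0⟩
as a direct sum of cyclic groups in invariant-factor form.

Answer: M ≅ ℤ^2 ⊕ ℤ/5

Derivation:
rank_ℚ(R)=1; free=3−1=2
SNF(R) diag = [5] → torsion [5]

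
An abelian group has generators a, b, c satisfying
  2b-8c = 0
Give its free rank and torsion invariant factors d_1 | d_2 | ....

Answer: M ≅ ℤ^2 ⊕ ℤ/2

Derivation:
rank_ℚ(R)=1; free=3−1=2
SNF(R) diag = [2] → torsion [2]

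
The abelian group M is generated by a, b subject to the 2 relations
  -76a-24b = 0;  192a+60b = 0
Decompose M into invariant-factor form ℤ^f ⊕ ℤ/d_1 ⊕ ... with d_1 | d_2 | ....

rank_ℚ(R)=2; free=2−2=0
SNF(R) diag = [4, 12] → torsion [4, 12]

Answer: M ≅ ℤ/4 ⊕ ℤ/12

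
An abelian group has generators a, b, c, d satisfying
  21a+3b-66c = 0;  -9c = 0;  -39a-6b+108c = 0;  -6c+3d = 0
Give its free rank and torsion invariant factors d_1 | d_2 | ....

Answer: M ≅ ℤ/3 ⊕ ℤ/3 ⊕ ℤ/3 ⊕ ℤ/9

Derivation:
rank_ℚ(R)=4; free=4−4=0
SNF(R) diag = [3, 3, 3, 9] → torsion [3, 3, 3, 9]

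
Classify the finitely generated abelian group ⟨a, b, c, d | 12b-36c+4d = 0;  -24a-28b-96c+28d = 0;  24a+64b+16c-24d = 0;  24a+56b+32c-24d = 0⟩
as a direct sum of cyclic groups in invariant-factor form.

Answer: M ≅ ℤ/4 ⊕ ℤ/4 ⊕ ℤ/8 ⊕ ℤ/24

Derivation:
rank_ℚ(R)=4; free=4−4=0
SNF(R) diag = [4, 4, 8, 24] → torsion [4, 4, 8, 24]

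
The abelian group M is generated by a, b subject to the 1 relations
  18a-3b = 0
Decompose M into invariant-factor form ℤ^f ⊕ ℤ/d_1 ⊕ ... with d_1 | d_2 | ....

Answer: M ≅ ℤ^1 ⊕ ℤ/3

Derivation:
rank_ℚ(R)=1; free=2−1=1
SNF(R) diag = [3] → torsion [3]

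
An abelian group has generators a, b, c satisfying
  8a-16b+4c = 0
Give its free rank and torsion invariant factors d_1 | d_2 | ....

rank_ℚ(R)=1; free=3−1=2
SNF(R) diag = [4] → torsion [4]

Answer: M ≅ ℤ^2 ⊕ ℤ/4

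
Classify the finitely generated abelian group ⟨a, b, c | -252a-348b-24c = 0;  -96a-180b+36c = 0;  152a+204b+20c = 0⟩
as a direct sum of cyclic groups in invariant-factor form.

Answer: M ≅ ℤ/4 ⊕ ℤ/12 ⊕ ℤ/24

Derivation:
rank_ℚ(R)=3; free=3−3=0
SNF(R) diag = [4, 12, 24] → torsion [4, 12, 24]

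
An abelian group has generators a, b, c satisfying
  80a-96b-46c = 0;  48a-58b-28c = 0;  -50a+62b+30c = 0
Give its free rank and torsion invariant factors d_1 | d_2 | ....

rank_ℚ(R)=3; free=3−3=0
SNF(R) diag = [2, 2, 6] → torsion [2, 2, 6]

Answer: M ≅ ℤ/2 ⊕ ℤ/2 ⊕ ℤ/6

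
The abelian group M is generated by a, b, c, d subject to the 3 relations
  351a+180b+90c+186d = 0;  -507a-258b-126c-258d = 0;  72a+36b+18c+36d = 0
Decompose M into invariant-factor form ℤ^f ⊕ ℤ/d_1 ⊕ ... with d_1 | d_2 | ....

Answer: M ≅ ℤ^1 ⊕ ℤ/3 ⊕ ℤ/6 ⊕ ℤ/18

Derivation:
rank_ℚ(R)=3; free=4−3=1
SNF(R) diag = [3, 6, 18] → torsion [3, 6, 18]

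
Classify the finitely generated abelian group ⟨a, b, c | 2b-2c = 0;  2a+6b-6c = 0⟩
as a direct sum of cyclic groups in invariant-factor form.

rank_ℚ(R)=2; free=3−2=1
SNF(R) diag = [2, 2] → torsion [2, 2]

Answer: M ≅ ℤ^1 ⊕ ℤ/2 ⊕ ℤ/2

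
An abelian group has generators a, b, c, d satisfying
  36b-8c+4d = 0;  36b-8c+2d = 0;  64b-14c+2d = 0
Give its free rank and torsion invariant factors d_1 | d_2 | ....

rank_ℚ(R)=3; free=4−3=1
SNF(R) diag = [2, 2, 4] → torsion [2, 2, 4]

Answer: M ≅ ℤ^1 ⊕ ℤ/2 ⊕ ℤ/2 ⊕ ℤ/4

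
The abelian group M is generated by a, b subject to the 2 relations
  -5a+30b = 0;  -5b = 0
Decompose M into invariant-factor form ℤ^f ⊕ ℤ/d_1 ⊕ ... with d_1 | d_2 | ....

rank_ℚ(R)=2; free=2−2=0
SNF(R) diag = [5, 5] → torsion [5, 5]

Answer: M ≅ ℤ/5 ⊕ ℤ/5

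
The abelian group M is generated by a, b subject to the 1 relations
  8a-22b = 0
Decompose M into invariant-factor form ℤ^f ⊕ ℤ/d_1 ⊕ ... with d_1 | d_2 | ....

Answer: M ≅ ℤ^1 ⊕ ℤ/2

Derivation:
rank_ℚ(R)=1; free=2−1=1
SNF(R) diag = [2] → torsion [2]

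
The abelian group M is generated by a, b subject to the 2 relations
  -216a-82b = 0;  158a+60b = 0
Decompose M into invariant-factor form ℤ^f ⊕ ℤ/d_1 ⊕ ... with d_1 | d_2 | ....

Answer: M ≅ ℤ/2 ⊕ ℤ/2

Derivation:
rank_ℚ(R)=2; free=2−2=0
SNF(R) diag = [2, 2] → torsion [2, 2]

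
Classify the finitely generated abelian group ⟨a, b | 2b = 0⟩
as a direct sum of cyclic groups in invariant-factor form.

Answer: M ≅ ℤ^1 ⊕ ℤ/2

Derivation:
rank_ℚ(R)=1; free=2−1=1
SNF(R) diag = [2] → torsion [2]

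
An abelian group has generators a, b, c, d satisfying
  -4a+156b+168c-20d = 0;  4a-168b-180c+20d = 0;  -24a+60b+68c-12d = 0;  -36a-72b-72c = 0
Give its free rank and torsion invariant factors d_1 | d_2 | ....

Answer: M ≅ ℤ/4 ⊕ ℤ/4 ⊕ ℤ/12 ⊕ ℤ/36

Derivation:
rank_ℚ(R)=4; free=4−4=0
SNF(R) diag = [4, 4, 12, 36] → torsion [4, 4, 12, 36]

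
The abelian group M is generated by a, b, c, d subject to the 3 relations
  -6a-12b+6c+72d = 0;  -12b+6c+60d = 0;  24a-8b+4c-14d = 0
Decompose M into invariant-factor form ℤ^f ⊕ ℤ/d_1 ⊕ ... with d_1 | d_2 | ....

rank_ℚ(R)=3; free=4−3=1
SNF(R) diag = [2, 6, 18] → torsion [2, 6, 18]

Answer: M ≅ ℤ^1 ⊕ ℤ/2 ⊕ ℤ/6 ⊕ ℤ/18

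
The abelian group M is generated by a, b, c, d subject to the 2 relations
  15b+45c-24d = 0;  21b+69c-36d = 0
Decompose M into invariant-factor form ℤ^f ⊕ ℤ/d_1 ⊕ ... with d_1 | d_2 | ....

Answer: M ≅ ℤ^2 ⊕ ℤ/3 ⊕ ℤ/6

Derivation:
rank_ℚ(R)=2; free=4−2=2
SNF(R) diag = [3, 6] → torsion [3, 6]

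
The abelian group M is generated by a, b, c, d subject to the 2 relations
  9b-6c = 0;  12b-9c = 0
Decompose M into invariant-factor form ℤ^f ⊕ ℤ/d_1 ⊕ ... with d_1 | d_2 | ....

Answer: M ≅ ℤ^2 ⊕ ℤ/3 ⊕ ℤ/3

Derivation:
rank_ℚ(R)=2; free=4−2=2
SNF(R) diag = [3, 3] → torsion [3, 3]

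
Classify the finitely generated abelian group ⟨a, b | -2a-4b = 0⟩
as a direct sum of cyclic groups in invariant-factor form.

rank_ℚ(R)=1; free=2−1=1
SNF(R) diag = [2] → torsion [2]

Answer: M ≅ ℤ^1 ⊕ ℤ/2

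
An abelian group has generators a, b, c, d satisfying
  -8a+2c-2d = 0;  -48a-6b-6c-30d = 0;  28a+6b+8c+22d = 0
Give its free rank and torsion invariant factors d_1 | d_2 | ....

rank_ℚ(R)=3; free=4−3=1
SNF(R) diag = [2, 6, 6] → torsion [2, 6, 6]

Answer: M ≅ ℤ^1 ⊕ ℤ/2 ⊕ ℤ/6 ⊕ ℤ/6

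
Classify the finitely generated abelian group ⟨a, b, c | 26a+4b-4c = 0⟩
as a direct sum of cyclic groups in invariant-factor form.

Answer: M ≅ ℤ^2 ⊕ ℤ/2

Derivation:
rank_ℚ(R)=1; free=3−1=2
SNF(R) diag = [2] → torsion [2]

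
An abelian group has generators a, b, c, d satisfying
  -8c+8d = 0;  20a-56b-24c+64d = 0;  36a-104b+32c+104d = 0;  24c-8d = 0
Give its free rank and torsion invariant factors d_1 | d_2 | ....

rank_ℚ(R)=4; free=4−4=0
SNF(R) diag = [4, 8, 16, 16] → torsion [4, 8, 16, 16]

Answer: M ≅ ℤ/4 ⊕ ℤ/8 ⊕ ℤ/16 ⊕ ℤ/16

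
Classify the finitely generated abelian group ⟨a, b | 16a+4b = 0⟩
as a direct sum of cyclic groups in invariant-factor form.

Answer: M ≅ ℤ^1 ⊕ ℤ/4

Derivation:
rank_ℚ(R)=1; free=2−1=1
SNF(R) diag = [4] → torsion [4]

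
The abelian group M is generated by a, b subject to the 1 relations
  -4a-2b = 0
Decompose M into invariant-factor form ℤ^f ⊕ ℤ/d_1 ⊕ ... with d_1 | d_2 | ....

Answer: M ≅ ℤ^1 ⊕ ℤ/2

Derivation:
rank_ℚ(R)=1; free=2−1=1
SNF(R) diag = [2] → torsion [2]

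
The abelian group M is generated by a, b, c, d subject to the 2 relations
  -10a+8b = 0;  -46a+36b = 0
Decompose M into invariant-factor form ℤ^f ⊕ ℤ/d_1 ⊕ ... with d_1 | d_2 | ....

rank_ℚ(R)=2; free=4−2=2
SNF(R) diag = [2, 4] → torsion [2, 4]

Answer: M ≅ ℤ^2 ⊕ ℤ/2 ⊕ ℤ/4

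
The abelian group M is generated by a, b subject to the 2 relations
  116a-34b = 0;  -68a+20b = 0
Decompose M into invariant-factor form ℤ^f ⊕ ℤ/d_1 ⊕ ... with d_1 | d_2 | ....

rank_ℚ(R)=2; free=2−2=0
SNF(R) diag = [2, 4] → torsion [2, 4]

Answer: M ≅ ℤ/2 ⊕ ℤ/4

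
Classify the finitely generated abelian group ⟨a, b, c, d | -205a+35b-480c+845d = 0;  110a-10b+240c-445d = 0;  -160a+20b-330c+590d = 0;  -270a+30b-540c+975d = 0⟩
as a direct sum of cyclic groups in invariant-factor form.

rank_ℚ(R)=4; free=4−4=0
SNF(R) diag = [5, 15, 30, 60] → torsion [5, 15, 30, 60]

Answer: M ≅ ℤ/5 ⊕ ℤ/15 ⊕ ℤ/30 ⊕ ℤ/60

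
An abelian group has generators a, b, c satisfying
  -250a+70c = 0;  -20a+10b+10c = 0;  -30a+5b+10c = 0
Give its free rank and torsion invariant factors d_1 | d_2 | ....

rank_ℚ(R)=3; free=3−3=0
SNF(R) diag = [5, 10, 30] → torsion [5, 10, 30]

Answer: M ≅ ℤ/5 ⊕ ℤ/10 ⊕ ℤ/30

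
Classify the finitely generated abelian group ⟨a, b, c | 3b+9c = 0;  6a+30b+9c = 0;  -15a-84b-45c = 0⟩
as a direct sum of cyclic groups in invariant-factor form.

rank_ℚ(R)=3; free=3−3=0
SNF(R) diag = [3, 3, 9] → torsion [3, 3, 9]

Answer: M ≅ ℤ/3 ⊕ ℤ/3 ⊕ ℤ/9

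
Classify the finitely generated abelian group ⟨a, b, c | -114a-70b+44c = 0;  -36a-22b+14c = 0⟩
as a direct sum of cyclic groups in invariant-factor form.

Answer: M ≅ ℤ^1 ⊕ ℤ/2 ⊕ ℤ/6

Derivation:
rank_ℚ(R)=2; free=3−2=1
SNF(R) diag = [2, 6] → torsion [2, 6]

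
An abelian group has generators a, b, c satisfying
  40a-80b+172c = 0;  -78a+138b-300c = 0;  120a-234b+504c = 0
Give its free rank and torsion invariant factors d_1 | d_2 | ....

rank_ℚ(R)=3; free=3−3=0
SNF(R) diag = [2, 6, 12] → torsion [2, 6, 12]

Answer: M ≅ ℤ/2 ⊕ ℤ/6 ⊕ ℤ/12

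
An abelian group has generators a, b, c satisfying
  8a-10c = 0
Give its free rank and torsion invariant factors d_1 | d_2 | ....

rank_ℚ(R)=1; free=3−1=2
SNF(R) diag = [2] → torsion [2]

Answer: M ≅ ℤ^2 ⊕ ℤ/2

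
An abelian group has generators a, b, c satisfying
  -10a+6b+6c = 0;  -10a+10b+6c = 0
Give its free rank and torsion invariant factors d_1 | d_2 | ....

Answer: M ≅ ℤ^1 ⊕ ℤ/2 ⊕ ℤ/4

Derivation:
rank_ℚ(R)=2; free=3−2=1
SNF(R) diag = [2, 4] → torsion [2, 4]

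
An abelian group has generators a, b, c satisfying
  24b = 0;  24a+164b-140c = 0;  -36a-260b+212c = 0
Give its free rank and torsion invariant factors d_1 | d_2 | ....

Answer: M ≅ ℤ/4 ⊕ ℤ/12 ⊕ ℤ/24

Derivation:
rank_ℚ(R)=3; free=3−3=0
SNF(R) diag = [4, 12, 24] → torsion [4, 12, 24]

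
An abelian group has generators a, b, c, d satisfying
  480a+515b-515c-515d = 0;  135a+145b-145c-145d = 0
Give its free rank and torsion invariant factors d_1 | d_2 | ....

rank_ℚ(R)=2; free=4−2=2
SNF(R) diag = [5, 15] → torsion [5, 15]

Answer: M ≅ ℤ^2 ⊕ ℤ/5 ⊕ ℤ/15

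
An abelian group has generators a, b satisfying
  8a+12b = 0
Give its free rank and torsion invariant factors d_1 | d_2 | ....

rank_ℚ(R)=1; free=2−1=1
SNF(R) diag = [4] → torsion [4]

Answer: M ≅ ℤ^1 ⊕ ℤ/4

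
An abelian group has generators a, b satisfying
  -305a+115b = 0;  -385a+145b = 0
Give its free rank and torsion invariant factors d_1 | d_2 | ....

Answer: M ≅ ℤ/5 ⊕ ℤ/10

Derivation:
rank_ℚ(R)=2; free=2−2=0
SNF(R) diag = [5, 10] → torsion [5, 10]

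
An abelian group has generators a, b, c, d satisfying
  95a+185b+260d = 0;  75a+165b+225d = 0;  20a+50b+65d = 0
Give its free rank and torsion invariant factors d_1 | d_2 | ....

rank_ℚ(R)=3; free=4−3=1
SNF(R) diag = [5, 15, 30] → torsion [5, 15, 30]

Answer: M ≅ ℤ^1 ⊕ ℤ/5 ⊕ ℤ/15 ⊕ ℤ/30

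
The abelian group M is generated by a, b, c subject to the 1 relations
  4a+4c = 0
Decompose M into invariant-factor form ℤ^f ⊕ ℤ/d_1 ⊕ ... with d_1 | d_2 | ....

Answer: M ≅ ℤ^2 ⊕ ℤ/4

Derivation:
rank_ℚ(R)=1; free=3−1=2
SNF(R) diag = [4] → torsion [4]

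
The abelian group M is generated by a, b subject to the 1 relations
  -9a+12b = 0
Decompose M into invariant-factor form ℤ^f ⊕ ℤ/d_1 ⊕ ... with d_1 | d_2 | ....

rank_ℚ(R)=1; free=2−1=1
SNF(R) diag = [3] → torsion [3]

Answer: M ≅ ℤ^1 ⊕ ℤ/3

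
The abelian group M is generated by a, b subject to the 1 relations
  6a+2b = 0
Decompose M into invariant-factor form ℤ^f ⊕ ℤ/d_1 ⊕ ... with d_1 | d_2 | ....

rank_ℚ(R)=1; free=2−1=1
SNF(R) diag = [2] → torsion [2]

Answer: M ≅ ℤ^1 ⊕ ℤ/2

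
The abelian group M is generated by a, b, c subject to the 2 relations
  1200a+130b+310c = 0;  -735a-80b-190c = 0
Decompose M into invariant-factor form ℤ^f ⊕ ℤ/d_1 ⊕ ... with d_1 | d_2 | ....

Answer: M ≅ ℤ^1 ⊕ ℤ/5 ⊕ ℤ/10

Derivation:
rank_ℚ(R)=2; free=3−2=1
SNF(R) diag = [5, 10] → torsion [5, 10]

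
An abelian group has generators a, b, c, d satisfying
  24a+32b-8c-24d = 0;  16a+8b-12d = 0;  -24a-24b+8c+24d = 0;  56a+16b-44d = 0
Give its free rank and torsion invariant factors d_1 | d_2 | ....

Answer: M ≅ ℤ/4 ⊕ ℤ/8 ⊕ ℤ/8 ⊕ ℤ/8

Derivation:
rank_ℚ(R)=4; free=4−4=0
SNF(R) diag = [4, 8, 8, 8] → torsion [4, 8, 8, 8]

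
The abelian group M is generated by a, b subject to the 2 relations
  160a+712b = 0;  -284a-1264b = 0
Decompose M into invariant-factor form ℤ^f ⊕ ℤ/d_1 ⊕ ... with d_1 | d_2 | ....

rank_ℚ(R)=2; free=2−2=0
SNF(R) diag = [4, 8] → torsion [4, 8]

Answer: M ≅ ℤ/4 ⊕ ℤ/8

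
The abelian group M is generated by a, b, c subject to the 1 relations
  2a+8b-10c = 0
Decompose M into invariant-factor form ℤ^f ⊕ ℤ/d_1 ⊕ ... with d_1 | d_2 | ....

Answer: M ≅ ℤ^2 ⊕ ℤ/2

Derivation:
rank_ℚ(R)=1; free=3−1=2
SNF(R) diag = [2] → torsion [2]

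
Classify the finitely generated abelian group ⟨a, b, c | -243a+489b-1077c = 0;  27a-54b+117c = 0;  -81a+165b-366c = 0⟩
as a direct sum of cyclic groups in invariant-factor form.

rank_ℚ(R)=3; free=3−3=0
SNF(R) diag = [3, 9, 27] → torsion [3, 9, 27]

Answer: M ≅ ℤ/3 ⊕ ℤ/9 ⊕ ℤ/27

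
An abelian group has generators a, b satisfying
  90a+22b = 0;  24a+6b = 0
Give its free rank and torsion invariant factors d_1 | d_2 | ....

rank_ℚ(R)=2; free=2−2=0
SNF(R) diag = [2, 6] → torsion [2, 6]

Answer: M ≅ ℤ/2 ⊕ ℤ/6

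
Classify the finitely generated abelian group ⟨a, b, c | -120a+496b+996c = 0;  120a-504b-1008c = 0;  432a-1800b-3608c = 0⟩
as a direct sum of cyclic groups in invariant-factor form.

rank_ℚ(R)=3; free=3−3=0
SNF(R) diag = [4, 8, 24] → torsion [4, 8, 24]

Answer: M ≅ ℤ/4 ⊕ ℤ/8 ⊕ ℤ/24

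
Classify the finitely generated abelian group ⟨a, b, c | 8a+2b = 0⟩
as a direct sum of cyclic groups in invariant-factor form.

rank_ℚ(R)=1; free=3−1=2
SNF(R) diag = [2] → torsion [2]

Answer: M ≅ ℤ^2 ⊕ ℤ/2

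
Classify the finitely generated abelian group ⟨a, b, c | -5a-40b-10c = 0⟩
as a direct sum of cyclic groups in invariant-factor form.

Answer: M ≅ ℤ^2 ⊕ ℤ/5

Derivation:
rank_ℚ(R)=1; free=3−1=2
SNF(R) diag = [5] → torsion [5]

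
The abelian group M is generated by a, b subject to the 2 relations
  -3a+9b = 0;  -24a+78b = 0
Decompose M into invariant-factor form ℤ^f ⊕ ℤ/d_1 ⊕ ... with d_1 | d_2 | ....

Answer: M ≅ ℤ/3 ⊕ ℤ/6

Derivation:
rank_ℚ(R)=2; free=2−2=0
SNF(R) diag = [3, 6] → torsion [3, 6]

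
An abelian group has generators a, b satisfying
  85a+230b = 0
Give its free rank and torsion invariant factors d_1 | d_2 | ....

Answer: M ≅ ℤ^1 ⊕ ℤ/5

Derivation:
rank_ℚ(R)=1; free=2−1=1
SNF(R) diag = [5] → torsion [5]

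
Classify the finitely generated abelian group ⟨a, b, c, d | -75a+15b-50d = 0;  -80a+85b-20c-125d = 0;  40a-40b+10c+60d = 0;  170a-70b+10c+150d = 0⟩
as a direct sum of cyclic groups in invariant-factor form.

Answer: M ≅ ℤ/5 ⊕ ℤ/5 ⊕ ℤ/10 ⊕ ℤ/10

Derivation:
rank_ℚ(R)=4; free=4−4=0
SNF(R) diag = [5, 5, 10, 10] → torsion [5, 5, 10, 10]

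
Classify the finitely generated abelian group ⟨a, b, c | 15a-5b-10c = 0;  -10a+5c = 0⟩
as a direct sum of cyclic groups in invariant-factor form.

rank_ℚ(R)=2; free=3−2=1
SNF(R) diag = [5, 5] → torsion [5, 5]

Answer: M ≅ ℤ^1 ⊕ ℤ/5 ⊕ ℤ/5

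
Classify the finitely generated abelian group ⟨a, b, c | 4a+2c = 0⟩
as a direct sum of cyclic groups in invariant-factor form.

rank_ℚ(R)=1; free=3−1=2
SNF(R) diag = [2] → torsion [2]

Answer: M ≅ ℤ^2 ⊕ ℤ/2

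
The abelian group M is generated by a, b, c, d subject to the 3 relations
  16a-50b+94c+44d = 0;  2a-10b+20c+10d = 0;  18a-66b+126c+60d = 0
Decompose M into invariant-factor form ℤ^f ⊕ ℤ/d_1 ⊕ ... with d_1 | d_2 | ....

Answer: M ≅ ℤ^1 ⊕ ℤ/2 ⊕ ℤ/6 ⊕ ℤ/6

Derivation:
rank_ℚ(R)=3; free=4−3=1
SNF(R) diag = [2, 6, 6] → torsion [2, 6, 6]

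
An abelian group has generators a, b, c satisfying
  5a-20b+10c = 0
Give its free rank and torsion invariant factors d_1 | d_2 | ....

Answer: M ≅ ℤ^2 ⊕ ℤ/5

Derivation:
rank_ℚ(R)=1; free=3−1=2
SNF(R) diag = [5] → torsion [5]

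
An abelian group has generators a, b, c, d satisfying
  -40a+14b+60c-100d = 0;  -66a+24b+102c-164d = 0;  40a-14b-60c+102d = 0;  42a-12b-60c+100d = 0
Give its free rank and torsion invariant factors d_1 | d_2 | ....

Answer: M ≅ ℤ/2 ⊕ ℤ/2 ⊕ ℤ/6 ⊕ ℤ/18

Derivation:
rank_ℚ(R)=4; free=4−4=0
SNF(R) diag = [2, 2, 6, 18] → torsion [2, 2, 6, 18]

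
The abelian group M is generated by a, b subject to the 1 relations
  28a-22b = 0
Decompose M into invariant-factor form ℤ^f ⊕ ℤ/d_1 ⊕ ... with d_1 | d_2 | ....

Answer: M ≅ ℤ^1 ⊕ ℤ/2

Derivation:
rank_ℚ(R)=1; free=2−1=1
SNF(R) diag = [2] → torsion [2]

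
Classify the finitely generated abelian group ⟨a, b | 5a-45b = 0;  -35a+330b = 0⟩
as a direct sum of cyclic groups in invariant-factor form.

Answer: M ≅ ℤ/5 ⊕ ℤ/15

Derivation:
rank_ℚ(R)=2; free=2−2=0
SNF(R) diag = [5, 15] → torsion [5, 15]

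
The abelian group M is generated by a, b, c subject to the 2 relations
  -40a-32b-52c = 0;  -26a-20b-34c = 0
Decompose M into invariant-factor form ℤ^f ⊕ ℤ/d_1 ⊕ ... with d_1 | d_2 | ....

Answer: M ≅ ℤ^1 ⊕ ℤ/2 ⊕ ℤ/4

Derivation:
rank_ℚ(R)=2; free=3−2=1
SNF(R) diag = [2, 4] → torsion [2, 4]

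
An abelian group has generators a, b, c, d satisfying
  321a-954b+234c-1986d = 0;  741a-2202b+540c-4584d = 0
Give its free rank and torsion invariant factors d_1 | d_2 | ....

Answer: M ≅ ℤ^2 ⊕ ℤ/3 ⊕ ℤ/6

Derivation:
rank_ℚ(R)=2; free=4−2=2
SNF(R) diag = [3, 6] → torsion [3, 6]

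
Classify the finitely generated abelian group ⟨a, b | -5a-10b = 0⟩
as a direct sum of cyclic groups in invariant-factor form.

Answer: M ≅ ℤ^1 ⊕ ℤ/5

Derivation:
rank_ℚ(R)=1; free=2−1=1
SNF(R) diag = [5] → torsion [5]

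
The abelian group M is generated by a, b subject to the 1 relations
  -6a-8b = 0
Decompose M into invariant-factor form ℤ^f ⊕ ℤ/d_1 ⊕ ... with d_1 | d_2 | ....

rank_ℚ(R)=1; free=2−1=1
SNF(R) diag = [2] → torsion [2]

Answer: M ≅ ℤ^1 ⊕ ℤ/2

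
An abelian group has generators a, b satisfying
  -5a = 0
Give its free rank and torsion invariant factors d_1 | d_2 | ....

Answer: M ≅ ℤ^1 ⊕ ℤ/5

Derivation:
rank_ℚ(R)=1; free=2−1=1
SNF(R) diag = [5] → torsion [5]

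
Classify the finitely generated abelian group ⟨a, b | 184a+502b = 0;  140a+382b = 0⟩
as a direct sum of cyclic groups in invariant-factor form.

Answer: M ≅ ℤ/2 ⊕ ℤ/4

Derivation:
rank_ℚ(R)=2; free=2−2=0
SNF(R) diag = [2, 4] → torsion [2, 4]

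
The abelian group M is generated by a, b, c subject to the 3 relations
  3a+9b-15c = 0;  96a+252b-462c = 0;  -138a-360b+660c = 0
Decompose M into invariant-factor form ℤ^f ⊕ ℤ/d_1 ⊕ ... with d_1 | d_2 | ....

Answer: M ≅ ℤ/3 ⊕ ℤ/6 ⊕ ℤ/18

Derivation:
rank_ℚ(R)=3; free=3−3=0
SNF(R) diag = [3, 6, 18] → torsion [3, 6, 18]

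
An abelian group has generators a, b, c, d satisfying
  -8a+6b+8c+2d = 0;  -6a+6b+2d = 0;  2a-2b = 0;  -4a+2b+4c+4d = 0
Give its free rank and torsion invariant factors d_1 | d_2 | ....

rank_ℚ(R)=4; free=4−4=0
SNF(R) diag = [2, 2, 2, 4] → torsion [2, 2, 2, 4]

Answer: M ≅ ℤ/2 ⊕ ℤ/2 ⊕ ℤ/2 ⊕ ℤ/4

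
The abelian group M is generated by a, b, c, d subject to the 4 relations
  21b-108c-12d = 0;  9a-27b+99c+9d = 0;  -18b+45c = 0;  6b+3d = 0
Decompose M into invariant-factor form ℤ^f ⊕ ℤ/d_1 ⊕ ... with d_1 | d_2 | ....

rank_ℚ(R)=4; free=4−4=0
SNF(R) diag = [3, 9, 9, 9] → torsion [3, 9, 9, 9]

Answer: M ≅ ℤ/3 ⊕ ℤ/9 ⊕ ℤ/9 ⊕ ℤ/9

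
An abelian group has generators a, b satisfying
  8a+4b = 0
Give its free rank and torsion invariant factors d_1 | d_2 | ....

rank_ℚ(R)=1; free=2−1=1
SNF(R) diag = [4] → torsion [4]

Answer: M ≅ ℤ^1 ⊕ ℤ/4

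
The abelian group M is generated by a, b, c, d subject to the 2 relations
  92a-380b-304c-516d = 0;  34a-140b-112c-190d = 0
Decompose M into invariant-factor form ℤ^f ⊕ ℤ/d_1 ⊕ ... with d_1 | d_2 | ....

Answer: M ≅ ℤ^2 ⊕ ℤ/2 ⊕ ℤ/4

Derivation:
rank_ℚ(R)=2; free=4−2=2
SNF(R) diag = [2, 4] → torsion [2, 4]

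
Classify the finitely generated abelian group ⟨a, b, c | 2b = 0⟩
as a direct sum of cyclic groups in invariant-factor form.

Answer: M ≅ ℤ^2 ⊕ ℤ/2

Derivation:
rank_ℚ(R)=1; free=3−1=2
SNF(R) diag = [2] → torsion [2]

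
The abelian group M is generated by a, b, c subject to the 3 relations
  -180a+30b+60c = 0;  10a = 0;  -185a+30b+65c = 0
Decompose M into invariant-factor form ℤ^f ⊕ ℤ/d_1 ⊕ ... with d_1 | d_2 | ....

Answer: M ≅ ℤ/5 ⊕ ℤ/10 ⊕ ℤ/30

Derivation:
rank_ℚ(R)=3; free=3−3=0
SNF(R) diag = [5, 10, 30] → torsion [5, 10, 30]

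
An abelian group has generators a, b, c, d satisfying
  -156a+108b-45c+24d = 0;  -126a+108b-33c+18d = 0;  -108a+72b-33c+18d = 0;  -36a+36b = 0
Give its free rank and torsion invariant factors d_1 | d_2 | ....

rank_ℚ(R)=4; free=4−4=0
SNF(R) diag = [3, 6, 18, 36] → torsion [3, 6, 18, 36]

Answer: M ≅ ℤ/3 ⊕ ℤ/6 ⊕ ℤ/18 ⊕ ℤ/36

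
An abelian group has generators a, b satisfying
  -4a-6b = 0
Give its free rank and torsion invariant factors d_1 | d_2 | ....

rank_ℚ(R)=1; free=2−1=1
SNF(R) diag = [2] → torsion [2]

Answer: M ≅ ℤ^1 ⊕ ℤ/2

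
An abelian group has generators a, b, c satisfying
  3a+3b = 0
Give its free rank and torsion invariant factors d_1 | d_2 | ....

rank_ℚ(R)=1; free=3−1=2
SNF(R) diag = [3] → torsion [3]

Answer: M ≅ ℤ^2 ⊕ ℤ/3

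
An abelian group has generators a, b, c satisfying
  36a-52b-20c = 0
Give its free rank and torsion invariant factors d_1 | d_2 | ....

rank_ℚ(R)=1; free=3−1=2
SNF(R) diag = [4] → torsion [4]

Answer: M ≅ ℤ^2 ⊕ ℤ/4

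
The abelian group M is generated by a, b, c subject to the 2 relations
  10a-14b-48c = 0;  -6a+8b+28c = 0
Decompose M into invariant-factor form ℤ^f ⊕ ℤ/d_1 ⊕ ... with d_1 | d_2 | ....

rank_ℚ(R)=2; free=3−2=1
SNF(R) diag = [2, 2] → torsion [2, 2]

Answer: M ≅ ℤ^1 ⊕ ℤ/2 ⊕ ℤ/2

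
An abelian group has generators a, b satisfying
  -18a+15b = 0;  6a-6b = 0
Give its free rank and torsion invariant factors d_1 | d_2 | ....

Answer: M ≅ ℤ/3 ⊕ ℤ/6

Derivation:
rank_ℚ(R)=2; free=2−2=0
SNF(R) diag = [3, 6] → torsion [3, 6]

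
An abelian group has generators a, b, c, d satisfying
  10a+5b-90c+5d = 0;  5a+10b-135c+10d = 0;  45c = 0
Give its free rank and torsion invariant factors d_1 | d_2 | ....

Answer: M ≅ ℤ^1 ⊕ ℤ/5 ⊕ ℤ/15 ⊕ ℤ/45

Derivation:
rank_ℚ(R)=3; free=4−3=1
SNF(R) diag = [5, 15, 45] → torsion [5, 15, 45]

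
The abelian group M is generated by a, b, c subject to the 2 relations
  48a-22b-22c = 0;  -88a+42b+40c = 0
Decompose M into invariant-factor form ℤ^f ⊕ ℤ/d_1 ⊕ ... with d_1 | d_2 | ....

Answer: M ≅ ℤ^1 ⊕ ℤ/2 ⊕ ℤ/2

Derivation:
rank_ℚ(R)=2; free=3−2=1
SNF(R) diag = [2, 2] → torsion [2, 2]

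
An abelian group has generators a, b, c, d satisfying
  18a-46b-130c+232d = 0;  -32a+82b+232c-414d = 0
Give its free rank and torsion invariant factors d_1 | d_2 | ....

Answer: M ≅ ℤ^2 ⊕ ℤ/2 ⊕ ℤ/2

Derivation:
rank_ℚ(R)=2; free=4−2=2
SNF(R) diag = [2, 2] → torsion [2, 2]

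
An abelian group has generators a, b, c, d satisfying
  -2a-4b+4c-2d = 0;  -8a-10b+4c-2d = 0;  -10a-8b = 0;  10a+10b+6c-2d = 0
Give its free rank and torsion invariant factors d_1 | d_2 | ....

rank_ℚ(R)=4; free=4−4=0
SNF(R) diag = [2, 2, 2, 6] → torsion [2, 2, 2, 6]

Answer: M ≅ ℤ/2 ⊕ ℤ/2 ⊕ ℤ/2 ⊕ ℤ/6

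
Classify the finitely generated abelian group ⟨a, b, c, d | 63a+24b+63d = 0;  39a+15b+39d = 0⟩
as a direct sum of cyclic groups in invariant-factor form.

rank_ℚ(R)=2; free=4−2=2
SNF(R) diag = [3, 3] → torsion [3, 3]

Answer: M ≅ ℤ^2 ⊕ ℤ/3 ⊕ ℤ/3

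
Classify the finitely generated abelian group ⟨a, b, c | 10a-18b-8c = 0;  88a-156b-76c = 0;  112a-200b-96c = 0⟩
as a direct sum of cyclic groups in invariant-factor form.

rank_ℚ(R)=3; free=3−3=0
SNF(R) diag = [2, 4, 8] → torsion [2, 4, 8]

Answer: M ≅ ℤ/2 ⊕ ℤ/4 ⊕ ℤ/8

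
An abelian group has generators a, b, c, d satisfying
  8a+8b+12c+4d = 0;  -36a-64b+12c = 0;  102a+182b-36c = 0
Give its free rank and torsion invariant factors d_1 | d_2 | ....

rank_ℚ(R)=3; free=4−3=1
SNF(R) diag = [2, 4, 12] → torsion [2, 4, 12]

Answer: M ≅ ℤ^1 ⊕ ℤ/2 ⊕ ℤ/4 ⊕ ℤ/12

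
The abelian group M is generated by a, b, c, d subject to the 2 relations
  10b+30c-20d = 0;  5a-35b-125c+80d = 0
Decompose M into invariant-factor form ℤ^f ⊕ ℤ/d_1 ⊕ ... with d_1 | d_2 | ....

Answer: M ≅ ℤ^2 ⊕ ℤ/5 ⊕ ℤ/10

Derivation:
rank_ℚ(R)=2; free=4−2=2
SNF(R) diag = [5, 10] → torsion [5, 10]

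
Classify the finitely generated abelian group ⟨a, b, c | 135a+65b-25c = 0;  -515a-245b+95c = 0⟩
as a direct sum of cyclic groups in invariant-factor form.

Answer: M ≅ ℤ^1 ⊕ ℤ/5 ⊕ ℤ/10

Derivation:
rank_ℚ(R)=2; free=3−2=1
SNF(R) diag = [5, 10] → torsion [5, 10]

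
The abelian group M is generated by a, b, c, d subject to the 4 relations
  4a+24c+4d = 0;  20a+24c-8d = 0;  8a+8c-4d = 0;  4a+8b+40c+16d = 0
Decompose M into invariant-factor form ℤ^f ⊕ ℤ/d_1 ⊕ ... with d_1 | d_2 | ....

Answer: M ≅ ℤ/4 ⊕ ℤ/4 ⊕ ℤ/8 ⊕ ℤ/8

Derivation:
rank_ℚ(R)=4; free=4−4=0
SNF(R) diag = [4, 4, 8, 8] → torsion [4, 4, 8, 8]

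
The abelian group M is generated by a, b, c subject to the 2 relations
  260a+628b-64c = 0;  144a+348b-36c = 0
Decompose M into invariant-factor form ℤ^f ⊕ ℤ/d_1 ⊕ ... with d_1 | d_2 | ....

rank_ℚ(R)=2; free=3−2=1
SNF(R) diag = [4, 12] → torsion [4, 12]

Answer: M ≅ ℤ^1 ⊕ ℤ/4 ⊕ ℤ/12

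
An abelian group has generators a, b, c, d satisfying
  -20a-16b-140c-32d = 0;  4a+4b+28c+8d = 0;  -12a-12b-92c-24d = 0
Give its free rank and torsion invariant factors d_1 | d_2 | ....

rank_ℚ(R)=3; free=4−3=1
SNF(R) diag = [4, 4, 8] → torsion [4, 4, 8]

Answer: M ≅ ℤ^1 ⊕ ℤ/4 ⊕ ℤ/4 ⊕ ℤ/8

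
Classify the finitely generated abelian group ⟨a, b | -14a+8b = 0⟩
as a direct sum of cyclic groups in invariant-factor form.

Answer: M ≅ ℤ^1 ⊕ ℤ/2

Derivation:
rank_ℚ(R)=1; free=2−1=1
SNF(R) diag = [2] → torsion [2]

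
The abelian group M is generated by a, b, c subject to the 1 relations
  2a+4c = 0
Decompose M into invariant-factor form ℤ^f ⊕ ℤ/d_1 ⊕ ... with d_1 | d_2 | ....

rank_ℚ(R)=1; free=3−1=2
SNF(R) diag = [2] → torsion [2]

Answer: M ≅ ℤ^2 ⊕ ℤ/2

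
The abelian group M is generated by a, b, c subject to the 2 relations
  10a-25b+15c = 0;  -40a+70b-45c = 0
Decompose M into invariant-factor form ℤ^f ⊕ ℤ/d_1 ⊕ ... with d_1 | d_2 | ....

rank_ℚ(R)=2; free=3−2=1
SNF(R) diag = [5, 15] → torsion [5, 15]

Answer: M ≅ ℤ^1 ⊕ ℤ/5 ⊕ ℤ/15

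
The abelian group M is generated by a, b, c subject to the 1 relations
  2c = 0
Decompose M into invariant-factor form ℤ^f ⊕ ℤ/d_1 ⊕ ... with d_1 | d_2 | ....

rank_ℚ(R)=1; free=3−1=2
SNF(R) diag = [2] → torsion [2]

Answer: M ≅ ℤ^2 ⊕ ℤ/2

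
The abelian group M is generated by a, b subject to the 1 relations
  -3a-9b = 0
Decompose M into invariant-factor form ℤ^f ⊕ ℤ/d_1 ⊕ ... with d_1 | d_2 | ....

Answer: M ≅ ℤ^1 ⊕ ℤ/3

Derivation:
rank_ℚ(R)=1; free=2−1=1
SNF(R) diag = [3] → torsion [3]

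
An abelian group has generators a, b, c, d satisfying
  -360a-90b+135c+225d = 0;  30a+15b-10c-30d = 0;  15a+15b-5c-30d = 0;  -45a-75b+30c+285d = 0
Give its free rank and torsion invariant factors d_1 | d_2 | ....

rank_ℚ(R)=4; free=4−4=0
SNF(R) diag = [5, 15, 45, 90] → torsion [5, 15, 45, 90]

Answer: M ≅ ℤ/5 ⊕ ℤ/15 ⊕ ℤ/45 ⊕ ℤ/90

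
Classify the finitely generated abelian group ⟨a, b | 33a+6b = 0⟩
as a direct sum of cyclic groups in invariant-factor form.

Answer: M ≅ ℤ^1 ⊕ ℤ/3

Derivation:
rank_ℚ(R)=1; free=2−1=1
SNF(R) diag = [3] → torsion [3]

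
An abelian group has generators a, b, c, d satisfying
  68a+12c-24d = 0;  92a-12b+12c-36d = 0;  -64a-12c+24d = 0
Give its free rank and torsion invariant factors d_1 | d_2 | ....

Answer: M ≅ ℤ^1 ⊕ ℤ/4 ⊕ ℤ/12 ⊕ ℤ/12

Derivation:
rank_ℚ(R)=3; free=4−3=1
SNF(R) diag = [4, 12, 12] → torsion [4, 12, 12]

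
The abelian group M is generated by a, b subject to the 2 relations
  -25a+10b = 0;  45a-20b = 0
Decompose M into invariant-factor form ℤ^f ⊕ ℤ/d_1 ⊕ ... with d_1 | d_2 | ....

rank_ℚ(R)=2; free=2−2=0
SNF(R) diag = [5, 10] → torsion [5, 10]

Answer: M ≅ ℤ/5 ⊕ ℤ/10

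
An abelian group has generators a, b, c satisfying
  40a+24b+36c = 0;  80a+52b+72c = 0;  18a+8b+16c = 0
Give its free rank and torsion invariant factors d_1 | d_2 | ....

Answer: M ≅ ℤ/2 ⊕ ℤ/4 ⊕ ℤ/4

Derivation:
rank_ℚ(R)=3; free=3−3=0
SNF(R) diag = [2, 4, 4] → torsion [2, 4, 4]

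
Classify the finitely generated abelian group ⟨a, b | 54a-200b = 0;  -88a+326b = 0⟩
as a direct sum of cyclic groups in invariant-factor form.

rank_ℚ(R)=2; free=2−2=0
SNF(R) diag = [2, 2] → torsion [2, 2]

Answer: M ≅ ℤ/2 ⊕ ℤ/2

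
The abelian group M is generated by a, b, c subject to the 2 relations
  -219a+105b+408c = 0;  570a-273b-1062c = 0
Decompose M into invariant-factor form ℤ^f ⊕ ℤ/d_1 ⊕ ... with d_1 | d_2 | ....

Answer: M ≅ ℤ^1 ⊕ ℤ/3 ⊕ ℤ/3

Derivation:
rank_ℚ(R)=2; free=3−2=1
SNF(R) diag = [3, 3] → torsion [3, 3]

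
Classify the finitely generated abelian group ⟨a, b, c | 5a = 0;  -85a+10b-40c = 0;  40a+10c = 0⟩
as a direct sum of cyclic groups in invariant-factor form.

rank_ℚ(R)=3; free=3−3=0
SNF(R) diag = [5, 10, 10] → torsion [5, 10, 10]

Answer: M ≅ ℤ/5 ⊕ ℤ/10 ⊕ ℤ/10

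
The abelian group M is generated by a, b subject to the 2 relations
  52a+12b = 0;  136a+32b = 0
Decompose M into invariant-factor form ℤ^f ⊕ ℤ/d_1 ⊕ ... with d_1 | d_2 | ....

rank_ℚ(R)=2; free=2−2=0
SNF(R) diag = [4, 8] → torsion [4, 8]

Answer: M ≅ ℤ/4 ⊕ ℤ/8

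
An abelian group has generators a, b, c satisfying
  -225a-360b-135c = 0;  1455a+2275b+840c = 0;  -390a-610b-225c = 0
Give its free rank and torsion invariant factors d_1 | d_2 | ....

rank_ℚ(R)=3; free=3−3=0
SNF(R) diag = [5, 15, 45] → torsion [5, 15, 45]

Answer: M ≅ ℤ/5 ⊕ ℤ/15 ⊕ ℤ/45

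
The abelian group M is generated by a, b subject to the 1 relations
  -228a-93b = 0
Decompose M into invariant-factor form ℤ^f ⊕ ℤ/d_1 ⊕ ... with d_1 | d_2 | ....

Answer: M ≅ ℤ^1 ⊕ ℤ/3

Derivation:
rank_ℚ(R)=1; free=2−1=1
SNF(R) diag = [3] → torsion [3]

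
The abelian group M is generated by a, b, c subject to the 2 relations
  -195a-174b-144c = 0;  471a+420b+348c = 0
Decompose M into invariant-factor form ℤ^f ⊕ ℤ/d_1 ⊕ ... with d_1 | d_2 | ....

rank_ℚ(R)=2; free=3−2=1
SNF(R) diag = [3, 6] → torsion [3, 6]

Answer: M ≅ ℤ^1 ⊕ ℤ/3 ⊕ ℤ/6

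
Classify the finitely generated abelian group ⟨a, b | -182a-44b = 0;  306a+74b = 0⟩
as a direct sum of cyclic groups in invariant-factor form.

Answer: M ≅ ℤ/2 ⊕ ℤ/2

Derivation:
rank_ℚ(R)=2; free=2−2=0
SNF(R) diag = [2, 2] → torsion [2, 2]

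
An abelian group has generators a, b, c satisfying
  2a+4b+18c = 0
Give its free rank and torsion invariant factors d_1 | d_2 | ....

Answer: M ≅ ℤ^2 ⊕ ℤ/2

Derivation:
rank_ℚ(R)=1; free=3−1=2
SNF(R) diag = [2] → torsion [2]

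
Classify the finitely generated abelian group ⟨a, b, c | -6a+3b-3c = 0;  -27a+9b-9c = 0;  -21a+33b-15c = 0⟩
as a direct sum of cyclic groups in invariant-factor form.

rank_ℚ(R)=3; free=3−3=0
SNF(R) diag = [3, 9, 18] → torsion [3, 9, 18]

Answer: M ≅ ℤ/3 ⊕ ℤ/9 ⊕ ℤ/18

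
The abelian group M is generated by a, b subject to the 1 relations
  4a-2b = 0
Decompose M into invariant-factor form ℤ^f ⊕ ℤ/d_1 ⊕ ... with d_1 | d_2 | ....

Answer: M ≅ ℤ^1 ⊕ ℤ/2

Derivation:
rank_ℚ(R)=1; free=2−1=1
SNF(R) diag = [2] → torsion [2]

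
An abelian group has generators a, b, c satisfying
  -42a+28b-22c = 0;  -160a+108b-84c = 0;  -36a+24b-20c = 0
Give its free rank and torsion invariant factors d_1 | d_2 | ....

Answer: M ≅ ℤ/2 ⊕ ℤ/4 ⊕ ℤ/8

Derivation:
rank_ℚ(R)=3; free=3−3=0
SNF(R) diag = [2, 4, 8] → torsion [2, 4, 8]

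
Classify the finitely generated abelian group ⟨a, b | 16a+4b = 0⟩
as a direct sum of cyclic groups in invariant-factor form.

Answer: M ≅ ℤ^1 ⊕ ℤ/4

Derivation:
rank_ℚ(R)=1; free=2−1=1
SNF(R) diag = [4] → torsion [4]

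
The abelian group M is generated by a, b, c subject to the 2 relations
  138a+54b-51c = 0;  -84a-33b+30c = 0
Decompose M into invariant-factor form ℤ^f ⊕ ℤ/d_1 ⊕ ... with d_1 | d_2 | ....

Answer: M ≅ ℤ^1 ⊕ ℤ/3 ⊕ ℤ/3

Derivation:
rank_ℚ(R)=2; free=3−2=1
SNF(R) diag = [3, 3] → torsion [3, 3]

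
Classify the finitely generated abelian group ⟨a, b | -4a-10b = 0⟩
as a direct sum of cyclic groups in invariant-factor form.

rank_ℚ(R)=1; free=2−1=1
SNF(R) diag = [2] → torsion [2]

Answer: M ≅ ℤ^1 ⊕ ℤ/2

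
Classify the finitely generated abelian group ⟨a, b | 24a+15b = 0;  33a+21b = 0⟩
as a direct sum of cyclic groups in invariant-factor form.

rank_ℚ(R)=2; free=2−2=0
SNF(R) diag = [3, 3] → torsion [3, 3]

Answer: M ≅ ℤ/3 ⊕ ℤ/3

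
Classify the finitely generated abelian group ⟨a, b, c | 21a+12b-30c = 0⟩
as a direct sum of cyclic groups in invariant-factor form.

Answer: M ≅ ℤ^2 ⊕ ℤ/3

Derivation:
rank_ℚ(R)=1; free=3−1=2
SNF(R) diag = [3] → torsion [3]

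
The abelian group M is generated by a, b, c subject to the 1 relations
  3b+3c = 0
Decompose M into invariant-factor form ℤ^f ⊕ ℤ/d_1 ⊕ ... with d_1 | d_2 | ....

rank_ℚ(R)=1; free=3−1=2
SNF(R) diag = [3] → torsion [3]

Answer: M ≅ ℤ^2 ⊕ ℤ/3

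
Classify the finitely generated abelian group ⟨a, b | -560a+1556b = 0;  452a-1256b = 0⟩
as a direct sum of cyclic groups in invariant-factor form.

Answer: M ≅ ℤ/4 ⊕ ℤ/12

Derivation:
rank_ℚ(R)=2; free=2−2=0
SNF(R) diag = [4, 12] → torsion [4, 12]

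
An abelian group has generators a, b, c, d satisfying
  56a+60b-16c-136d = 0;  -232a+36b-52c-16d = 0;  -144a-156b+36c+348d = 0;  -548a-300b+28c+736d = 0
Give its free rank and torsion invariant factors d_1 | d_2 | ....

rank_ℚ(R)=4; free=4−4=0
SNF(R) diag = [4, 12, 36, 108] → torsion [4, 12, 36, 108]

Answer: M ≅ ℤ/4 ⊕ ℤ/12 ⊕ ℤ/36 ⊕ ℤ/108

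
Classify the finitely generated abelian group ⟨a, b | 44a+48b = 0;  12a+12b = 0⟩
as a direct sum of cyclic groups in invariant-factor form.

rank_ℚ(R)=2; free=2−2=0
SNF(R) diag = [4, 12] → torsion [4, 12]

Answer: M ≅ ℤ/4 ⊕ ℤ/12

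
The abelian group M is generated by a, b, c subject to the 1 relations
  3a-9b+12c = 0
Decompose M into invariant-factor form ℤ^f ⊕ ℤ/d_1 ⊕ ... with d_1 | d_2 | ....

rank_ℚ(R)=1; free=3−1=2
SNF(R) diag = [3] → torsion [3]

Answer: M ≅ ℤ^2 ⊕ ℤ/3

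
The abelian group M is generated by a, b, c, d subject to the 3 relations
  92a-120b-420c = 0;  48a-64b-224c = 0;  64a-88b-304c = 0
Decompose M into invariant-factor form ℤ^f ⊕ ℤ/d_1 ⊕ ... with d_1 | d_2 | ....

rank_ℚ(R)=3; free=4−3=1
SNF(R) diag = [4, 8, 16] → torsion [4, 8, 16]

Answer: M ≅ ℤ^1 ⊕ ℤ/4 ⊕ ℤ/8 ⊕ ℤ/16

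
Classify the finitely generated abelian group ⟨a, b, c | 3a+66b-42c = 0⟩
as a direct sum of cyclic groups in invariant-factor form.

rank_ℚ(R)=1; free=3−1=2
SNF(R) diag = [3] → torsion [3]

Answer: M ≅ ℤ^2 ⊕ ℤ/3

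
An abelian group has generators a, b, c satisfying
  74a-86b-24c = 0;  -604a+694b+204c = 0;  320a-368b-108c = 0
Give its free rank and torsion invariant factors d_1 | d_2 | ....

rank_ℚ(R)=3; free=3−3=0
SNF(R) diag = [2, 6, 12] → torsion [2, 6, 12]

Answer: M ≅ ℤ/2 ⊕ ℤ/6 ⊕ ℤ/12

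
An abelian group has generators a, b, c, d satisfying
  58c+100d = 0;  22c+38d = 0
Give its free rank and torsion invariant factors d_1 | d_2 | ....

Answer: M ≅ ℤ^2 ⊕ ℤ/2 ⊕ ℤ/2

Derivation:
rank_ℚ(R)=2; free=4−2=2
SNF(R) diag = [2, 2] → torsion [2, 2]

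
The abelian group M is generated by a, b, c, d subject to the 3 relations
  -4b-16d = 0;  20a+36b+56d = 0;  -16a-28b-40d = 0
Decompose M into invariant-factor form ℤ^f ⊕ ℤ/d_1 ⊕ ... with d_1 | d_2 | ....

rank_ℚ(R)=3; free=4−3=1
SNF(R) diag = [4, 4, 8] → torsion [4, 4, 8]

Answer: M ≅ ℤ^1 ⊕ ℤ/4 ⊕ ℤ/4 ⊕ ℤ/8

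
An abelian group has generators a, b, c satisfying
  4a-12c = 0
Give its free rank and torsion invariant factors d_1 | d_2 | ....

Answer: M ≅ ℤ^2 ⊕ ℤ/4

Derivation:
rank_ℚ(R)=1; free=3−1=2
SNF(R) diag = [4] → torsion [4]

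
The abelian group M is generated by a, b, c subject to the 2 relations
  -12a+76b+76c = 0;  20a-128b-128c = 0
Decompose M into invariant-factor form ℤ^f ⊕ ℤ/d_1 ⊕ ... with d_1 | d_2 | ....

rank_ℚ(R)=2; free=3−2=1
SNF(R) diag = [4, 4] → torsion [4, 4]

Answer: M ≅ ℤ^1 ⊕ ℤ/4 ⊕ ℤ/4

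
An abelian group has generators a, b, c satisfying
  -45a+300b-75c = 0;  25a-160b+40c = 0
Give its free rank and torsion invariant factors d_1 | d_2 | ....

rank_ℚ(R)=2; free=3−2=1
SNF(R) diag = [5, 15] → torsion [5, 15]

Answer: M ≅ ℤ^1 ⊕ ℤ/5 ⊕ ℤ/15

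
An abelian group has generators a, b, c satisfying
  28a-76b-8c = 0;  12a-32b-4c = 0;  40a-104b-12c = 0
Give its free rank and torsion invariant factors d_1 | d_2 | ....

rank_ℚ(R)=3; free=3−3=0
SNF(R) diag = [4, 4, 4] → torsion [4, 4, 4]

Answer: M ≅ ℤ/4 ⊕ ℤ/4 ⊕ ℤ/4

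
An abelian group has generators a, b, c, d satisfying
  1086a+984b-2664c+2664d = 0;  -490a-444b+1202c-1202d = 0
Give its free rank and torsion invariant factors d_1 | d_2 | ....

rank_ℚ(R)=2; free=4−2=2
SNF(R) diag = [2, 6] → torsion [2, 6]

Answer: M ≅ ℤ^2 ⊕ ℤ/2 ⊕ ℤ/6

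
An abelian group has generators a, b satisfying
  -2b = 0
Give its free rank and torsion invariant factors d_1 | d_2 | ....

rank_ℚ(R)=1; free=2−1=1
SNF(R) diag = [2] → torsion [2]

Answer: M ≅ ℤ^1 ⊕ ℤ/2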